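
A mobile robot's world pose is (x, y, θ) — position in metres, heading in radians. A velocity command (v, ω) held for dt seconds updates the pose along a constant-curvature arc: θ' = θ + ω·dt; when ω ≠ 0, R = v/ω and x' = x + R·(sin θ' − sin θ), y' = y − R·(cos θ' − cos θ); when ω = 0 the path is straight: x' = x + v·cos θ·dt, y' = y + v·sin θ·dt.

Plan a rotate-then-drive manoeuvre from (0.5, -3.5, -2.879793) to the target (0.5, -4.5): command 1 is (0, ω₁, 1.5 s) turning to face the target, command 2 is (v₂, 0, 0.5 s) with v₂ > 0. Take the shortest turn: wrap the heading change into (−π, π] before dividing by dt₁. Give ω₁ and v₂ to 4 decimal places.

ω₁ = 0.8727, v₂ = 2.0000

heading to target = atan2(-4.5−-3.5, 0.5−0.5) = -1.5708
Δθ = wrap(-1.5708 − -2.8798) = 1.3090; ω₁ = Δθ/dt₁ = 0.8727
distance = √((0.5−0.5)² + (-4.5−-3.5)²) = 1.0000; v₂ = distance/dt₂ = 2.0000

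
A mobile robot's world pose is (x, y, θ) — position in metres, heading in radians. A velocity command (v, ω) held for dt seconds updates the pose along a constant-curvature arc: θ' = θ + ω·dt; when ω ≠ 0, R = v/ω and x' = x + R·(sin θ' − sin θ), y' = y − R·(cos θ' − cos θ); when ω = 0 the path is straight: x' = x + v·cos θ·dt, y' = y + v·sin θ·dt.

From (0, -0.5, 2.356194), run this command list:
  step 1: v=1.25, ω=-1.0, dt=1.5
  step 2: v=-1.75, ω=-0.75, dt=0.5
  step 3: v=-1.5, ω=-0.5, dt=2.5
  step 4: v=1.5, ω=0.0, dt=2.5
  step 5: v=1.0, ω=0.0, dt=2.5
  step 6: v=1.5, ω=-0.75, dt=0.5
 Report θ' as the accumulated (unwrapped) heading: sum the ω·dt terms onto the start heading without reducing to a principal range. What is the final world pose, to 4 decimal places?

step 1: θ'=0.8562 (R=-1.2500) → pose (-0.0603, 1.2030, 0.8562)
step 2: θ'=0.4812 (R=2.3333) → pose (-0.7428, 0.6637, 0.4812)
step 3: θ'=-0.7688 (R=3.0000) → pose (-4.2172, 1.1668, -0.7688)
step 4: θ'=-0.7688 (straight) → pose (-1.5219, -1.4405, -0.7688)
step 5: θ'=-0.7688 (straight) → pose (0.2749, -3.1786, -0.7688)
step 6: θ'=-1.1438 (R=-2.0000) → pose (0.7048, -3.7879, -1.1438)

(0.7048, -3.7879, -1.1438)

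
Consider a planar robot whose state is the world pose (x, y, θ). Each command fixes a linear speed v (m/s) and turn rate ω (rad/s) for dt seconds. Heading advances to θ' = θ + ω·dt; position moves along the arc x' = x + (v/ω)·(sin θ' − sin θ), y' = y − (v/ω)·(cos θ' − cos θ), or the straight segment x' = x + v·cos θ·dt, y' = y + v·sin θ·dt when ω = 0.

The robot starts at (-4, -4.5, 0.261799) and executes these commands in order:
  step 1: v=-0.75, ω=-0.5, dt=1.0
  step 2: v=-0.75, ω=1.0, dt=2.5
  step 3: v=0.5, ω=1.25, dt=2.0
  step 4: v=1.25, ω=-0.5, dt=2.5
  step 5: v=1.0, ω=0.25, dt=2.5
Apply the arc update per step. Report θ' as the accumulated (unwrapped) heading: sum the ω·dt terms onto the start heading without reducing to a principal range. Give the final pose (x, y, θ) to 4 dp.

step 1: θ'=-0.2382 (R=1.5000) → pose (-4.7422, -4.5088, -0.2382)
step 2: θ'=2.2618 (R=-0.7500) → pose (-5.4971, -5.7156, 2.2618)
step 3: θ'=4.7618 (R=0.4000) → pose (-6.2048, -5.9902, 4.7618)
step 4: θ'=3.5118 (R=-2.5000) → pose (-7.7973, -8.4443, 3.5118)
step 5: θ'=4.1368 (R=4.0000) → pose (-9.7055, -9.9960, 4.1368)

(-9.7055, -9.9960, 4.1368)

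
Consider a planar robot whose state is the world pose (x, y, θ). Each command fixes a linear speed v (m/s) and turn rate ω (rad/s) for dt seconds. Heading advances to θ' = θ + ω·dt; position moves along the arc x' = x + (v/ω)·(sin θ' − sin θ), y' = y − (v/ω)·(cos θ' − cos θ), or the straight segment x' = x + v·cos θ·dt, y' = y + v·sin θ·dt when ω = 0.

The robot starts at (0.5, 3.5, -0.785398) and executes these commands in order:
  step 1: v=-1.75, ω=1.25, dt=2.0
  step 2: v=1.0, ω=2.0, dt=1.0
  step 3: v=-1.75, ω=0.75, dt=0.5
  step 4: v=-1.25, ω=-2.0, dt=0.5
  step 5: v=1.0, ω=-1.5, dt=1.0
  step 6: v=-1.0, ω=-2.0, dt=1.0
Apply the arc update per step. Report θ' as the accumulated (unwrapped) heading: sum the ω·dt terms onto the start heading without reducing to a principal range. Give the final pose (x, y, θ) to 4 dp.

(-2.8024, 3.7024, -0.4104)

step 1: θ'=1.7146 (R=-1.4000) → pose (-1.8755, 2.3094, 1.7146)
step 2: θ'=3.7146 (R=0.5000) → pose (-2.6414, 2.6579, 3.7146)
step 3: θ'=4.0896 (R=-2.3333) → pose (-2.0112, 3.2575, 4.0896)
step 4: θ'=3.0896 (R=0.6250) → pose (-1.4711, 3.5171, 3.0896)
step 5: θ'=1.5896 (R=-0.6667) → pose (-2.1030, 4.1703, 1.5896)
step 6: θ'=-0.4104 (R=0.5000) → pose (-2.8024, 3.7024, -0.4104)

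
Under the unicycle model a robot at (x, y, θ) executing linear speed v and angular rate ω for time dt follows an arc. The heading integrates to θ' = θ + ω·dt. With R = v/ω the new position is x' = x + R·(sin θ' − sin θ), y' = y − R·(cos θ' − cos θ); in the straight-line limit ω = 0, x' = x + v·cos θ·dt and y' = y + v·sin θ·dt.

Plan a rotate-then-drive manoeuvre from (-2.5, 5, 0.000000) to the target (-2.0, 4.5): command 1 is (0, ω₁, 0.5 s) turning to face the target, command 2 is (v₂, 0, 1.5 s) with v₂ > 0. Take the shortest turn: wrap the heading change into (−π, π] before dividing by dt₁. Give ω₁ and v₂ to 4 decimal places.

heading to target = atan2(4.5−5, -2−-2.5) = -0.7854
Δθ = wrap(-0.7854 − 0.0000) = -0.7854; ω₁ = Δθ/dt₁ = -1.5708
distance = √((-2−-2.5)² + (4.5−5)²) = 0.7071; v₂ = distance/dt₂ = 0.4714

ω₁ = -1.5708, v₂ = 0.4714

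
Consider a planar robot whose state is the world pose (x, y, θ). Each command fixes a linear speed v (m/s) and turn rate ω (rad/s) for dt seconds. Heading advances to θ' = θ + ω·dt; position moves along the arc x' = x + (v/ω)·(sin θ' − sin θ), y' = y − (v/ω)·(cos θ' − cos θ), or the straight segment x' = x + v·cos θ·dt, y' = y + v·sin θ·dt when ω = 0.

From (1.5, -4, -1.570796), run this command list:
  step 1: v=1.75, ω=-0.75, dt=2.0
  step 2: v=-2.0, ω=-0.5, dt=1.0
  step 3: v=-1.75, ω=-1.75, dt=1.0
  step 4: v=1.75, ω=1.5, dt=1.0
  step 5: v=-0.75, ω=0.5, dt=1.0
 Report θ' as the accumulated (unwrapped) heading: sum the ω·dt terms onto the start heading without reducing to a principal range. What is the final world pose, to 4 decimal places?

step 1: θ'=-3.0708 (R=-2.3333) → pose (-0.6683, -6.3275, -3.0708)
step 2: θ'=-3.5708 (R=4.0000) → pose (1.2793, -6.6803, -3.5708)
step 3: θ'=-5.3208 (R=1.0000) → pose (1.6837, -8.1611, -5.3208)
step 4: θ'=-3.8208 (R=1.1667) → pose (1.4592, -6.5866, -3.8208)
step 5: θ'=-3.3208 (R=-1.5000) → pose (2.1341, -6.8954, -3.3208)

(2.1341, -6.8954, -3.3208)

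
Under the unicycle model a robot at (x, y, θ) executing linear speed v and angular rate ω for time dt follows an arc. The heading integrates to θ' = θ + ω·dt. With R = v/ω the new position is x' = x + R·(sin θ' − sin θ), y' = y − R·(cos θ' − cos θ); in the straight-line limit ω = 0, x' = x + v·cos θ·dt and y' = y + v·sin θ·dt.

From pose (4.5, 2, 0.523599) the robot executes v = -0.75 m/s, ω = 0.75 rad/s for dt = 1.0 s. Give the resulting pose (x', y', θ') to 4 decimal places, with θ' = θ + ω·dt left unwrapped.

θ' = 0.5236 + 0.75·1.0 = 1.2736
R = v/ω = -0.75/0.75 = -1.0000
x' = 4.5 + -1.0000·(sin 1.2736 − sin 0.5236) = 4.0438
y' = 2 − -1.0000·(cos 1.2736 − cos 0.5236) = 1.4268

(4.0438, 1.4268, 1.2736)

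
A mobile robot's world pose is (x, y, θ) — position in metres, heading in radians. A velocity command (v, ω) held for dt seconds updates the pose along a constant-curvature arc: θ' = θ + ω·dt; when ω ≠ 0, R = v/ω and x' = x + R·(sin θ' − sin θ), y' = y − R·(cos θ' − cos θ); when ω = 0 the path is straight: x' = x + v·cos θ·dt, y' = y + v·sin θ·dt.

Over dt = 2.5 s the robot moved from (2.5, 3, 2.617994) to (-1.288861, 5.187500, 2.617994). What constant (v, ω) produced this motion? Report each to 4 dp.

Δθ = 2.617994 − 2.617994 = 0.000000
ω = Δθ/dt = 0.000000/2.5 = 0.0000
ω = 0 → v = (Δx·cos θ + Δy·sin θ)/dt = 1.7500

v = 1.7500, ω = 0.0000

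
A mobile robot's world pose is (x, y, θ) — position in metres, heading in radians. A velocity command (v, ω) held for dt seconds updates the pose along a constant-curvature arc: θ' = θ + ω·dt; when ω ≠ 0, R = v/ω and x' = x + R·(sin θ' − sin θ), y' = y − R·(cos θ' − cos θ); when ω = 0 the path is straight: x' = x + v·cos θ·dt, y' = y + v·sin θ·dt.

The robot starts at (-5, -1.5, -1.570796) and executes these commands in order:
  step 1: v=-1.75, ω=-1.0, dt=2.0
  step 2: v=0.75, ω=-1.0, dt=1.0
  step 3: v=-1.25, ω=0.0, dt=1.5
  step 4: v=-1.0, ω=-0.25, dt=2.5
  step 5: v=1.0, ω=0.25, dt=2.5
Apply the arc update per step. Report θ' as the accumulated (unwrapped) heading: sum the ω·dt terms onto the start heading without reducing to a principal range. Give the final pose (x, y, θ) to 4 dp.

step 1: θ'=-3.5708 (R=1.7500) → pose (-2.5217, 0.0913, -3.5708)
step 2: θ'=-4.5708 (R=-0.7500) → pose (-2.9521, 0.6674, -4.5708)
step 3: θ'=-4.5708 (straight) → pose (-2.6875, -1.1888, -4.5708)
step 4: θ'=-5.1958 (R=4.0000) → pose (-3.1058, -3.6125, -5.1958)
step 5: θ'=-4.5708 (R=4.0000) → pose (-2.6875, -1.1888, -4.5708)

(-2.6875, -1.1888, -4.5708)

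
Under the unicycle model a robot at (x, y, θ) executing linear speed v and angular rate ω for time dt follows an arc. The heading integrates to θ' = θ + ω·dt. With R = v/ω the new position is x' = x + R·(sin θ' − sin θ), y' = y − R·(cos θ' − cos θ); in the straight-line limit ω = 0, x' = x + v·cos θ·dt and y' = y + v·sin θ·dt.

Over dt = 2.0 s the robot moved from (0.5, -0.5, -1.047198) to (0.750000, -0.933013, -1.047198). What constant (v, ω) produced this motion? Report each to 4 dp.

Δθ = -1.047198 − -1.047198 = 0.000000
ω = Δθ/dt = 0.000000/2.0 = 0.0000
ω = 0 → v = (Δx·cos θ + Δy·sin θ)/dt = 0.2500

v = 0.2500, ω = 0.0000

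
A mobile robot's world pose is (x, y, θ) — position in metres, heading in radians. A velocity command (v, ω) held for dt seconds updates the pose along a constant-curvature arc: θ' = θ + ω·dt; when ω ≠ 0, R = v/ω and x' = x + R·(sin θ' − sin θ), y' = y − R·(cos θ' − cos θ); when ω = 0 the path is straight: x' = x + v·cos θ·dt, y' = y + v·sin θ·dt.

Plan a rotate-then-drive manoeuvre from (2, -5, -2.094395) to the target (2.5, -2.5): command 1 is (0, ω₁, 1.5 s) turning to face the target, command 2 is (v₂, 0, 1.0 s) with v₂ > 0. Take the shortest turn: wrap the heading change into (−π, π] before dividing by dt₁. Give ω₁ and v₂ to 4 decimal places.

heading to target = atan2(-2.5−-5, 2.5−2) = 1.3734
Δθ = wrap(1.3734 − -2.0944) = -2.8154; ω₁ = Δθ/dt₁ = -1.8769
distance = √((2.5−2)² + (-2.5−-5)²) = 2.5495; v₂ = distance/dt₂ = 2.5495

ω₁ = -1.8769, v₂ = 2.5495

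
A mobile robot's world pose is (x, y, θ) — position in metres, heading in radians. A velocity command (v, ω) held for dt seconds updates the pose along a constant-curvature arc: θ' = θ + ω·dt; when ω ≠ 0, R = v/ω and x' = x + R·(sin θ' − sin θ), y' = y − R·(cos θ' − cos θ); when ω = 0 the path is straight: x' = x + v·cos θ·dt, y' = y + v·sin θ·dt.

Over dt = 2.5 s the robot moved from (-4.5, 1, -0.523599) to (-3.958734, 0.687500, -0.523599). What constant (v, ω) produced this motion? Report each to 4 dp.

Δθ = -0.523599 − -0.523599 = 0.000000
ω = Δθ/dt = 0.000000/2.5 = 0.0000
ω = 0 → v = (Δx·cos θ + Δy·sin θ)/dt = 0.2500

v = 0.2500, ω = 0.0000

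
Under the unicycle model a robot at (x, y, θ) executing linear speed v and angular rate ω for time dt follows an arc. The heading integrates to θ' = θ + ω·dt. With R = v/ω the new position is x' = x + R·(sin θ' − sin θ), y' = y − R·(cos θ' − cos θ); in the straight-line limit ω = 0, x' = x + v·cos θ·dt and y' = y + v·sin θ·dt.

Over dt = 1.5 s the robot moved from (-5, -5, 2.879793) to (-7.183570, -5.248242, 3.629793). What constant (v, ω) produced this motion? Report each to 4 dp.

Δθ = 3.629793 − 2.879793 = 0.750000
ω = Δθ/dt = 0.750000/1.5 = 0.5000
R = Δx/(sin θ' − sin θ) = 3.0000
v = R·ω = 3.0000·0.5000 = 1.5000

v = 1.5000, ω = 0.5000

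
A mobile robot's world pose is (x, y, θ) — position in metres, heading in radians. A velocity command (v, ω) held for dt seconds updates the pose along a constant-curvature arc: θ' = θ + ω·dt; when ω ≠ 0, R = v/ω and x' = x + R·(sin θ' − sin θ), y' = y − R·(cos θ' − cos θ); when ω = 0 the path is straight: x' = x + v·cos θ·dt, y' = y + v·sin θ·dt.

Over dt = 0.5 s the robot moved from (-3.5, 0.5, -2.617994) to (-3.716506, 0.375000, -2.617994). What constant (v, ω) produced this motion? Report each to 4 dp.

Δθ = -2.617994 − -2.617994 = 0.000000
ω = Δθ/dt = 0.000000/0.5 = 0.0000
ω = 0 → v = (Δx·cos θ + Δy·sin θ)/dt = 0.5000

v = 0.5000, ω = 0.0000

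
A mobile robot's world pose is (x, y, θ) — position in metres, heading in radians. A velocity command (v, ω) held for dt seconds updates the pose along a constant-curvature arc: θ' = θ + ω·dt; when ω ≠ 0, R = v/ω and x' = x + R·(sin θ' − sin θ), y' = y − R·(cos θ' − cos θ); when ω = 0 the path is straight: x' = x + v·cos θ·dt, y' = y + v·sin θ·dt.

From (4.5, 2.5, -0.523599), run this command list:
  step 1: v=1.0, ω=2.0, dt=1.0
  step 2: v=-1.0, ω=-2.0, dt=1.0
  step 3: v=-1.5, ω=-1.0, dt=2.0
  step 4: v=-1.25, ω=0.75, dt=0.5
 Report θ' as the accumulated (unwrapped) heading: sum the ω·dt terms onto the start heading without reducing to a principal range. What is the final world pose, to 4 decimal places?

step 1: θ'=1.4764 (R=0.5000) → pose (5.2478, 2.8859, 1.4764)
step 2: θ'=-0.5236 (R=0.5000) → pose (4.5000, 2.5000, -0.5236)
step 3: θ'=-2.5236 (R=1.5000) → pose (4.3809, 5.0216, -2.5236)
step 4: θ'=-2.1486 (R=-1.6667) → pose (4.8113, 5.4697, -2.1486)

(4.8113, 5.4697, -2.1486)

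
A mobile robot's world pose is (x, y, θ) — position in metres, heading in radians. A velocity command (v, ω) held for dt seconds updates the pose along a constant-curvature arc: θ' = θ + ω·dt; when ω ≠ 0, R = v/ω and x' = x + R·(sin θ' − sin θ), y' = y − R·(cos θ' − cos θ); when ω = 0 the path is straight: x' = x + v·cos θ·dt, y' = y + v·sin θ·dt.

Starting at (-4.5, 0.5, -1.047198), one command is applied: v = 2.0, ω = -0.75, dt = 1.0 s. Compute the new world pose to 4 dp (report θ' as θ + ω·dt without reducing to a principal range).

θ' = -1.0472 + -0.75·1.0 = -1.7972
R = v/ω = 2.0/-0.75 = -2.6667
x' = -4.5 + -2.6667·(sin -1.7972 − sin -1.0472) = -4.2108
y' = 0.5 − -2.6667·(cos -1.7972 − cos -1.0472) = -1.4319

(-4.2108, -1.4319, -1.7972)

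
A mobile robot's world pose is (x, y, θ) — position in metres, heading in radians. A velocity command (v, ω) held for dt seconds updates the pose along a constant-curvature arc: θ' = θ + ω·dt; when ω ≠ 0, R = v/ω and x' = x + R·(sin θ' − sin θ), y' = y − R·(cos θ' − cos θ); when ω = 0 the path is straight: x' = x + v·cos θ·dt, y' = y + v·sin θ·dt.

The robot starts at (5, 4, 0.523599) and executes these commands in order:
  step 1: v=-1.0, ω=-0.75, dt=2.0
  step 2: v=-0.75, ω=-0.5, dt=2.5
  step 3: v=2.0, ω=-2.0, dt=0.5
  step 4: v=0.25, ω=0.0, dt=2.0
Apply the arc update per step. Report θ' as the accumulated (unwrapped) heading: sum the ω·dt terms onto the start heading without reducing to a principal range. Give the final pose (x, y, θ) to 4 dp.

(1.9068, 5.8181, -3.2264)

step 1: θ'=-0.9764 (R=1.3333) → pose (3.2287, 4.4080, -0.9764)
step 2: θ'=-2.2264 (R=1.5000) → pose (3.2824, 6.1625, -2.2264)
step 3: θ'=-3.2264 (R=-1.0000) → pose (2.4050, 5.7757, -3.2264)
step 4: θ'=-3.2264 (straight) → pose (1.9068, 5.8181, -3.2264)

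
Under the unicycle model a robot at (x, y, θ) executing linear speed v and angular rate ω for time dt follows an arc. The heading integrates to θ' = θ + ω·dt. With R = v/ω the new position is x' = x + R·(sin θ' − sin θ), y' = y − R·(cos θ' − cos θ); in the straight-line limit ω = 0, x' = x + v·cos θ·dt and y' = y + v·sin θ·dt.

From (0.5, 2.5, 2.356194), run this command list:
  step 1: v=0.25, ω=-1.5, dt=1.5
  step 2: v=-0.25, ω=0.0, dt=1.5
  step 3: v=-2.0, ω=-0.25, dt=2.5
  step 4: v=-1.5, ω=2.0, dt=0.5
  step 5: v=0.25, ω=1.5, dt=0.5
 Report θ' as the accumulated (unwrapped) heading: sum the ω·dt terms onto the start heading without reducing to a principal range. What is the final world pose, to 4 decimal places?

(-5.2264, 3.8572, 1.2312)

step 1: θ'=0.1062 (R=-0.1667) → pose (0.6002, 2.7836, 0.1062)
step 2: θ'=0.1062 (straight) → pose (0.2273, 2.7438, 0.1062)
step 3: θ'=-0.5188 (R=8.0000) → pose (-4.5874, 3.7515, -0.5188)
step 4: θ'=0.4812 (R=-0.7500) → pose (-5.3064, 3.7650, 0.4812)
step 5: θ'=1.2312 (R=0.1667) → pose (-5.2264, 3.8572, 1.2312)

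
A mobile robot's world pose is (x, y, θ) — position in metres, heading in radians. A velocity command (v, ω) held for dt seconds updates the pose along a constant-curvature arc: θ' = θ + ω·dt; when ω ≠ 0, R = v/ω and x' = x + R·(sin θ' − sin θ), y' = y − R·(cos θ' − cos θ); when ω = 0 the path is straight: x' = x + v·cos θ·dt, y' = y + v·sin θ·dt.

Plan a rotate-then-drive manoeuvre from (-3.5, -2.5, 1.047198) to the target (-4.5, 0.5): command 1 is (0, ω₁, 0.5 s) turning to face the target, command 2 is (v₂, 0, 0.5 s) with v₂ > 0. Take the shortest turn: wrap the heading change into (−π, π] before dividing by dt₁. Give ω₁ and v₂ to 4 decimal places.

ω₁ = 1.6907, v₂ = 6.3246

heading to target = atan2(0.5−-2.5, -4.5−-3.5) = 1.8925
Δθ = wrap(1.8925 − 1.0472) = 0.8453; ω₁ = Δθ/dt₁ = 1.6907
distance = √((-4.5−-3.5)² + (0.5−-2.5)²) = 3.1623; v₂ = distance/dt₂ = 6.3246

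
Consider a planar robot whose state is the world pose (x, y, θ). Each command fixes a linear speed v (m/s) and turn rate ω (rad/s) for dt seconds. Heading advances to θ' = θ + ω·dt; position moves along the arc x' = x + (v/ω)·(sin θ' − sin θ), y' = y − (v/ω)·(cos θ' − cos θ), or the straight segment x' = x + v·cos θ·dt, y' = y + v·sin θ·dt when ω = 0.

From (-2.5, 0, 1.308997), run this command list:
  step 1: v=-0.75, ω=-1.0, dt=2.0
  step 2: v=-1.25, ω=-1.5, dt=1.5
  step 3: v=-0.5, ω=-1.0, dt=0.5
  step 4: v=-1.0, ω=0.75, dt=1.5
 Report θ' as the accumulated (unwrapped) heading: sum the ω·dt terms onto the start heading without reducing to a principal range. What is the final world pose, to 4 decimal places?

(-1.7171, 1.4326, -2.3160)

step 1: θ'=-0.6910 (R=0.7500) → pose (-3.7024, -0.3838, -0.6910)
step 2: θ'=-2.9410 (R=0.8333) → pose (-3.3374, 1.0750, -2.9410)
step 3: θ'=-3.4410 (R=0.5000) → pose (-3.0903, 1.0627, -3.4410)
step 4: θ'=-2.3160 (R=-1.3333) → pose (-1.7171, 1.4326, -2.3160)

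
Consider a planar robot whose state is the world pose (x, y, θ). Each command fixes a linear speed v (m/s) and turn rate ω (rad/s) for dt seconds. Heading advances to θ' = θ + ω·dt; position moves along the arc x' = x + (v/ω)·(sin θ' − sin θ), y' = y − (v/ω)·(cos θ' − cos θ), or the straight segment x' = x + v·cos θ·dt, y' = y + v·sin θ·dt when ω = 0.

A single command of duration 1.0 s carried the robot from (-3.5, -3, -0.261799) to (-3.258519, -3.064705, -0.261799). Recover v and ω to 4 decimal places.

v = 0.2500, ω = 0.0000

Δθ = -0.261799 − -0.261799 = 0.000000
ω = Δθ/dt = 0.000000/1.0 = 0.0000
ω = 0 → v = (Δx·cos θ + Δy·sin θ)/dt = 0.2500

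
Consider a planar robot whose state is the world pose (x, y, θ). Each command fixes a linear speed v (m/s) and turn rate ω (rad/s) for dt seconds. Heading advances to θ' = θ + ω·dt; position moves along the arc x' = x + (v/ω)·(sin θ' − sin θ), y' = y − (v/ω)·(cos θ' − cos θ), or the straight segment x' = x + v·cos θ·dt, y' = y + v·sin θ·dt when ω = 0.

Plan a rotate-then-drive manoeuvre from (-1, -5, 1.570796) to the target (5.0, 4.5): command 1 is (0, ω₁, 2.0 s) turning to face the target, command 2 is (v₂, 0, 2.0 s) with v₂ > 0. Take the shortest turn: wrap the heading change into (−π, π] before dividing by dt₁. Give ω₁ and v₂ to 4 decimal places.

heading to target = atan2(4.5−-5, 5−-1) = 1.0075
Δθ = wrap(1.0075 − 1.5708) = -0.5633; ω₁ = Δθ/dt₁ = -0.2817
distance = √((5−-1)² + (4.5−-5)²) = 11.2361; v₂ = distance/dt₂ = 5.6181

ω₁ = -0.2817, v₂ = 5.6181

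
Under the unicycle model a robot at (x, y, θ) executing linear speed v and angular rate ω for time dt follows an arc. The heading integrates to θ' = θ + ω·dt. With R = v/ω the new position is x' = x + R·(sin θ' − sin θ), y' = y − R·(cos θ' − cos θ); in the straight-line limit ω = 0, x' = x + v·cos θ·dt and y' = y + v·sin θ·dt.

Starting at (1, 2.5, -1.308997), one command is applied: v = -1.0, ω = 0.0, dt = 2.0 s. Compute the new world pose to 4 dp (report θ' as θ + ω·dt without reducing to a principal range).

(0.4824, 4.4319, -1.3090)

θ' = -1.3090 + 0.0·2.0 = -1.3090
ω = 0 → straight: x' = 1 + -1.0·cos(-1.3090)·2.0 = 0.4824
y' = 2.5 + -1.0·sin(-1.3090)·2.0 = 4.4319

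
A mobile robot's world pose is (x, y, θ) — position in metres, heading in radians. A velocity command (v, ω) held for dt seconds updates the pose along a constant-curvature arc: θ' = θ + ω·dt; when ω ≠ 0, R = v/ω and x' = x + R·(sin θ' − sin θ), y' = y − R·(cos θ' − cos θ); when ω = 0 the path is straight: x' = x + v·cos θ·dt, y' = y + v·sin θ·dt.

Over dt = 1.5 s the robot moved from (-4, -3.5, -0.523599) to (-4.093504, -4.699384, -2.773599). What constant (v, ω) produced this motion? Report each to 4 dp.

v = 1.0000, ω = -1.5000

Δθ = -2.773599 − -0.523599 = -2.250000
ω = Δθ/dt = -2.250000/1.5 = -1.5000
R = −Δy/(cos θ' − cos θ) = -0.6667
v = R·ω = -0.6667·-1.5000 = 1.0000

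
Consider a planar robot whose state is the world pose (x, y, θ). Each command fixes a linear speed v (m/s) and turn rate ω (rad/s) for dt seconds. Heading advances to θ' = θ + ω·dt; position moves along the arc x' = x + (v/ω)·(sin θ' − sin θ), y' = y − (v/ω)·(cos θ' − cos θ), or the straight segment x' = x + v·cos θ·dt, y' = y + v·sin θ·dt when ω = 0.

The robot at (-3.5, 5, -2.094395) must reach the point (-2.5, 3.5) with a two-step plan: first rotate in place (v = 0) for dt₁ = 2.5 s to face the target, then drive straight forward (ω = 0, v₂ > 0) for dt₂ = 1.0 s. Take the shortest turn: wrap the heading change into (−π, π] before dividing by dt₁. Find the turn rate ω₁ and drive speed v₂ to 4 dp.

ω₁ = 0.4446, v₂ = 1.8028

heading to target = atan2(3.5−5, -2.5−-3.5) = -0.9828
Δθ = wrap(-0.9828 − -2.0944) = 1.1116; ω₁ = Δθ/dt₁ = 0.4446
distance = √((-2.5−-3.5)² + (3.5−5)²) = 1.8028; v₂ = distance/dt₂ = 1.8028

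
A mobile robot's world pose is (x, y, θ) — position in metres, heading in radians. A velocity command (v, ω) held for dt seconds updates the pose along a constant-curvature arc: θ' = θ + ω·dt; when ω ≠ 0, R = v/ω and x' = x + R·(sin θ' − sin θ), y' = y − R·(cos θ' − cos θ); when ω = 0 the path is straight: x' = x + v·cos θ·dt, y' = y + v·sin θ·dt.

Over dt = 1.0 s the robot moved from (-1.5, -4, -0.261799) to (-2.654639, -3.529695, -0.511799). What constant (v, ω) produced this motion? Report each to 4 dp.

v = -1.2500, ω = -0.2500

Δθ = -0.511799 − -0.261799 = -0.250000
ω = Δθ/dt = -0.250000/1.0 = -0.2500
R = Δx/(sin θ' − sin θ) = 5.0000
v = R·ω = 5.0000·-0.2500 = -1.2500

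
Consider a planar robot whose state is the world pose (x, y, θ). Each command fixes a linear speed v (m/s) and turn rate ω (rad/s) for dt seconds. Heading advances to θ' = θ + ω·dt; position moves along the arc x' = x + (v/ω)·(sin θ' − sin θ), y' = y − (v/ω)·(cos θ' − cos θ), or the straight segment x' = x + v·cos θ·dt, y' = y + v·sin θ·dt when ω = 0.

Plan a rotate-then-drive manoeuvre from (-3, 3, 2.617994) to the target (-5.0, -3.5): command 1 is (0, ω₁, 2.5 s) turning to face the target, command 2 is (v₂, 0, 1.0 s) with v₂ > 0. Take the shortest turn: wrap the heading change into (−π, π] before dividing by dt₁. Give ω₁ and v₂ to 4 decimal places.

heading to target = atan2(-3.5−3, -5−-3) = -1.8693
Δθ = wrap(-1.8693 − 2.6180) = 1.7959; ω₁ = Δθ/dt₁ = 0.7184
distance = √((-5−-3)² + (-3.5−3)²) = 6.8007; v₂ = distance/dt₂ = 6.8007

ω₁ = 0.7184, v₂ = 6.8007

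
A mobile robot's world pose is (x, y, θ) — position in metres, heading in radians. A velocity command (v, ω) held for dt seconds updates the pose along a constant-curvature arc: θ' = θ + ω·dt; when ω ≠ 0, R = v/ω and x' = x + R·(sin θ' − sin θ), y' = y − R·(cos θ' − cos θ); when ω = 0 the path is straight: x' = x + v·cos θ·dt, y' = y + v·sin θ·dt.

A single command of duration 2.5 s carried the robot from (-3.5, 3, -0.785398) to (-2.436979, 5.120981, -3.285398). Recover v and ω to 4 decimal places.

Δθ = -3.285398 − -0.785398 = -2.500000
ω = Δθ/dt = -2.500000/2.5 = -1.0000
R = −Δy/(cos θ' − cos θ) = 1.2500
v = R·ω = 1.2500·-1.0000 = -1.2500

v = -1.2500, ω = -1.0000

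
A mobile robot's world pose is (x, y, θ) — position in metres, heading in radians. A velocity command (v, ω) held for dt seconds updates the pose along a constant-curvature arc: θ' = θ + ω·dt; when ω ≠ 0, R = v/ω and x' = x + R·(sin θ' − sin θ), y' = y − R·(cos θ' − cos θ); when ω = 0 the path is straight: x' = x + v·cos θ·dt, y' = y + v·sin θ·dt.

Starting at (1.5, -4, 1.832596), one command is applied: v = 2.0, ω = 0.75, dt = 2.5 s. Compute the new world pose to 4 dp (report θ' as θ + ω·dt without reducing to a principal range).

(-2.5058, -2.4394, 3.7076)

θ' = 1.8326 + 0.75·2.5 = 3.7076
R = v/ω = 2.0/0.75 = 2.6667
x' = 1.5 + 2.6667·(sin 3.7076 − sin 1.8326) = -2.5058
y' = -4 − 2.6667·(cos 3.7076 − cos 1.8326) = -2.4394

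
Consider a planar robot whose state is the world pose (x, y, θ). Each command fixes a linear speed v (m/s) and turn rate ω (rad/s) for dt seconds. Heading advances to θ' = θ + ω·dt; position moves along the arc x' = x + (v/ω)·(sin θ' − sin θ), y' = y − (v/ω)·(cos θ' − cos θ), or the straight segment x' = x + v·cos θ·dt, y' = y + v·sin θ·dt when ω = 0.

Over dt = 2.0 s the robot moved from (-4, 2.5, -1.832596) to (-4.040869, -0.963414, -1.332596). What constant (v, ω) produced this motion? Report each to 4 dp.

v = 1.7500, ω = 0.2500

Δθ = -1.332596 − -1.832596 = 0.500000
ω = Δθ/dt = 0.500000/2.0 = 0.2500
R = −Δy/(cos θ' − cos θ) = 7.0000
v = R·ω = 7.0000·0.2500 = 1.7500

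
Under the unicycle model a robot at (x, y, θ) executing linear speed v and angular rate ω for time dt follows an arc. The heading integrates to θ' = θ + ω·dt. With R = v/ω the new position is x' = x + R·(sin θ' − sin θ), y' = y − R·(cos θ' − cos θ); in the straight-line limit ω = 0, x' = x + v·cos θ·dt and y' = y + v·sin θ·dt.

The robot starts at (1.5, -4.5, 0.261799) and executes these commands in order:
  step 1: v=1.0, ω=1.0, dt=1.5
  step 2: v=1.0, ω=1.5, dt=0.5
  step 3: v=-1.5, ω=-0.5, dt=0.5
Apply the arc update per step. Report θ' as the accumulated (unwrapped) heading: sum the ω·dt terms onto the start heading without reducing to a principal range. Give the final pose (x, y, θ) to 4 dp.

step 1: θ'=1.7618 (R=1.0000) → pose (2.2230, -3.3442, 1.7618)
step 2: θ'=2.5118 (R=0.6667) → pose (1.9611, -2.9320, 2.5118)
step 3: θ'=2.2618 (R=3.0000) → pose (2.5060, -3.4445, 2.2618)

(2.5060, -3.4445, 2.2618)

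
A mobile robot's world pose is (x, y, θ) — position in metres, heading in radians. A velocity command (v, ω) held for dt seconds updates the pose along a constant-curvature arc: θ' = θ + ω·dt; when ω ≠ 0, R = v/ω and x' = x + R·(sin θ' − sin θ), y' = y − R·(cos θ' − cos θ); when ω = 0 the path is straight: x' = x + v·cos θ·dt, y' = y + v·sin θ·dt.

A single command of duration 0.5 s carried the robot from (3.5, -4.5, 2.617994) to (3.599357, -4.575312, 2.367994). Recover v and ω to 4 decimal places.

Δθ = 2.367994 − 2.617994 = -0.250000
ω = Δθ/dt = -0.250000/0.5 = -0.5000
R = Δx/(sin θ' − sin θ) = 0.5000
v = R·ω = 0.5000·-0.5000 = -0.2500

v = -0.2500, ω = -0.5000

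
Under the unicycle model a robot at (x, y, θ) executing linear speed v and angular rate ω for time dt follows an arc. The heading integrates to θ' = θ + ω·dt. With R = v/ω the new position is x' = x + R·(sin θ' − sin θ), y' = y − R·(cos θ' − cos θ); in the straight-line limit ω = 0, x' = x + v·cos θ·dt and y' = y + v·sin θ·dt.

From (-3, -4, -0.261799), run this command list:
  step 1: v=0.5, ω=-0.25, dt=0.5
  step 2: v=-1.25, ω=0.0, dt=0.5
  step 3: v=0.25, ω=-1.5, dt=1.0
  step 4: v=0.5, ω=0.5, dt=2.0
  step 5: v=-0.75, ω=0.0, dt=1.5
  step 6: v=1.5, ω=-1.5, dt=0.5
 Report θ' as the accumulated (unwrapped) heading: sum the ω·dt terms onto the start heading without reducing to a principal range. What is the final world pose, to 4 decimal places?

(-3.5591, -4.8186, -1.6368)

step 1: θ'=-0.3868 (R=-2.0000) → pose (-2.7632, -4.0796, -0.3868)
step 2: θ'=-0.3868 (straight) → pose (-3.3420, -3.8438, -0.3868)
step 3: θ'=-1.8868 (R=-0.1667) → pose (-3.2465, -4.0500, -1.8868)
step 4: θ'=-0.8868 (R=1.0000) → pose (-3.0710, -4.9927, -0.8868)
step 5: θ'=-0.8868 (straight) → pose (-3.7819, -4.1207, -0.8868)
step 6: θ'=-1.6368 (R=-1.0000) → pose (-3.5591, -4.8186, -1.6368)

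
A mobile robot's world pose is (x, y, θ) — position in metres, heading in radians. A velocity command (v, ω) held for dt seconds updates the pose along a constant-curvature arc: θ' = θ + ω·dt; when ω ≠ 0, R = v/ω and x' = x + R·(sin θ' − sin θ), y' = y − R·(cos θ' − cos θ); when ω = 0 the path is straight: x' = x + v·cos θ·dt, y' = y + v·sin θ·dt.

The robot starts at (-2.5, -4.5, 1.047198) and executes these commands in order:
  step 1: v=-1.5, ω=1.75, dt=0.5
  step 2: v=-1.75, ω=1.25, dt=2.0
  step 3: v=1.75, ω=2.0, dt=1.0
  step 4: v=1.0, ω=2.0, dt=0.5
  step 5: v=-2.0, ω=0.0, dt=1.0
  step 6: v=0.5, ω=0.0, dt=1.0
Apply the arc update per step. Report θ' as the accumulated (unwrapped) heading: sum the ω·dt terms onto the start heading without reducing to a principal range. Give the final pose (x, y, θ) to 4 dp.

step 1: θ'=1.9222 (R=-0.8571) → pose (-2.5625, -5.2236, 1.9222)
step 2: θ'=4.4222 (R=-1.4000) → pose (0.0935, -5.1423, 4.4222)
step 3: θ'=6.4222 (R=0.8750) → pose (1.0531, -6.2592, 6.4222)
step 4: θ'=7.4222 (R=0.5000) → pose (1.4379, -5.9733, 7.4222)
step 5: θ'=7.4222 (straight) → pose (0.6010, -7.7897, 7.4222)
step 6: θ'=7.4222 (straight) → pose (0.8102, -7.3356, 7.4222)

(0.8102, -7.3356, 7.4222)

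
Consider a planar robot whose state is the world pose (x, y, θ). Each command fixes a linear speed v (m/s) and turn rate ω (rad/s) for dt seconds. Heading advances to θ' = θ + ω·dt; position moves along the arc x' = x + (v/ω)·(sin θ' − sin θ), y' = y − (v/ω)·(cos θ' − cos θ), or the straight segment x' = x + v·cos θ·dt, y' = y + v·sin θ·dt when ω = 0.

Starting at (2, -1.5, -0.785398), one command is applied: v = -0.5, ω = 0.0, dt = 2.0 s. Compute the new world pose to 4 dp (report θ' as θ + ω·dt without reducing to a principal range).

θ' = -0.7854 + 0.0·2.0 = -0.7854
ω = 0 → straight: x' = 2 + -0.5·cos(-0.7854)·2.0 = 1.2929
y' = -1.5 + -0.5·sin(-0.7854)·2.0 = -0.7929

(1.2929, -0.7929, -0.7854)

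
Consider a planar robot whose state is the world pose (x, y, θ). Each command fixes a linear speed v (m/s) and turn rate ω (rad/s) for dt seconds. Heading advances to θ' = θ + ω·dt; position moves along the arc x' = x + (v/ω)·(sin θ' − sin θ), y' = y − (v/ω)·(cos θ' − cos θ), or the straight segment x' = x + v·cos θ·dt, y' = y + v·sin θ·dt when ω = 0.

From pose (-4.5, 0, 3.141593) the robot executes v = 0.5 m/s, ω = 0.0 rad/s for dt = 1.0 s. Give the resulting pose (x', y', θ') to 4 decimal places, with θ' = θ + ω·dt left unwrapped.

θ' = 3.1416 + 0.0·1.0 = 3.1416
ω = 0 → straight: x' = -4.5 + 0.5·cos(3.1416)·1.0 = -5.0000
y' = 0 + 0.5·sin(3.1416)·1.0 = 0.0000

(-5.0000, 0.0000, 3.1416)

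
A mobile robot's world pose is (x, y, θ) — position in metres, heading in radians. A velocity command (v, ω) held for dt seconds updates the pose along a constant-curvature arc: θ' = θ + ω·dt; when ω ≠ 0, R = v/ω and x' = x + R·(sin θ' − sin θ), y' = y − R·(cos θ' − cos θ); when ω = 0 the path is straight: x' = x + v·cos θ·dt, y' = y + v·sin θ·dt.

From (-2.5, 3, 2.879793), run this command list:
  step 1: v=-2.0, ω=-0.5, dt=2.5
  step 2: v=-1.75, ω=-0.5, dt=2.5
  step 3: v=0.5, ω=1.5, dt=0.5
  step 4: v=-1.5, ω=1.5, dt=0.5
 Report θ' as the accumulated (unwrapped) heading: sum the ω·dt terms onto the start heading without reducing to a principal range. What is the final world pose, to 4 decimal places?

(-1.6090, -4.6485, 1.8798)

step 1: θ'=1.6298 (R=4.0000) → pose (0.4578, -0.6279, 1.6298)
step 2: θ'=0.3798 (R=3.5000) → pose (-1.7386, -4.0848, 0.3798)
step 3: θ'=1.1298 (R=0.3333) → pose (-1.5607, -3.9175, 1.1298)
step 4: θ'=1.8798 (R=-1.0000) → pose (-1.6090, -4.6485, 1.8798)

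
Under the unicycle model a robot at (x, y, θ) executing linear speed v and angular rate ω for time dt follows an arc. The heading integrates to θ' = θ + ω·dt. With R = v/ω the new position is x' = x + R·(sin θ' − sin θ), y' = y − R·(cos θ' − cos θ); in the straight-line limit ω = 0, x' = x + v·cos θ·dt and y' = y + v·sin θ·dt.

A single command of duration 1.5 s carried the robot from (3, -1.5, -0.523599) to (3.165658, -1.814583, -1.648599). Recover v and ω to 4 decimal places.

Δθ = -1.648599 − -0.523599 = -1.125000
ω = Δθ/dt = -1.125000/1.5 = -0.7500
R = −Δy/(cos θ' − cos θ) = -0.3333
v = R·ω = -0.3333·-0.7500 = 0.2500

v = 0.2500, ω = -0.7500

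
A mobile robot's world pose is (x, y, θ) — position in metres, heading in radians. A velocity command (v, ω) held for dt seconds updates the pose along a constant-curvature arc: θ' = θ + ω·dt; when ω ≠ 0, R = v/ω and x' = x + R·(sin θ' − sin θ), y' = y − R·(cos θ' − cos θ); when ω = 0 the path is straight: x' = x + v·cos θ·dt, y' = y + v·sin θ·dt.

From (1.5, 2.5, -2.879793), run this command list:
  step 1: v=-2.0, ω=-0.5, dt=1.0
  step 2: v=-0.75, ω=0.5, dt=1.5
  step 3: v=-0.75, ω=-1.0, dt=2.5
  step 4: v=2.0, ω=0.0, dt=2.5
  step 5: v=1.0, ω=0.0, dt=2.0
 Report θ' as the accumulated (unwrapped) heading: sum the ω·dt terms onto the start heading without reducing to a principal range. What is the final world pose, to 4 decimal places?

(8.4583, 8.1143, -5.1298)

step 1: θ'=-3.3798 (R=4.0000) → pose (3.4791, 2.5234, -3.3798)
step 2: θ'=-2.6298 (R=-1.5000) → pose (4.5676, 2.6732, -2.6298)
step 3: θ'=-5.1298 (R=0.7500) → pose (5.6206, 1.7153, -5.1298)
step 4: θ'=-5.1298 (straight) → pose (7.6475, 6.2860, -5.1298)
step 5: θ'=-5.1298 (straight) → pose (8.4583, 8.1143, -5.1298)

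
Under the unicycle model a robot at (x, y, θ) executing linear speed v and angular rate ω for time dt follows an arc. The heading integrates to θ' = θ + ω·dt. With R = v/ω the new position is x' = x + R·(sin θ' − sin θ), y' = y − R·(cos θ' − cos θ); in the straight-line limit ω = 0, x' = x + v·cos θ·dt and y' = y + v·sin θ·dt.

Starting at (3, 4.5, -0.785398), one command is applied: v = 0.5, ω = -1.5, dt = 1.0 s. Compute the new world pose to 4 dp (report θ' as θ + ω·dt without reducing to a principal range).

θ' = -0.7854 + -1.5·1.0 = -2.2854
R = v/ω = 0.5/-1.5 = -0.3333
x' = 3 + -0.3333·(sin -2.2854 − sin -0.7854) = 3.0161
y' = 4.5 − -0.3333·(cos -2.2854 − cos -0.7854) = 4.0459

(3.0161, 4.0459, -2.2854)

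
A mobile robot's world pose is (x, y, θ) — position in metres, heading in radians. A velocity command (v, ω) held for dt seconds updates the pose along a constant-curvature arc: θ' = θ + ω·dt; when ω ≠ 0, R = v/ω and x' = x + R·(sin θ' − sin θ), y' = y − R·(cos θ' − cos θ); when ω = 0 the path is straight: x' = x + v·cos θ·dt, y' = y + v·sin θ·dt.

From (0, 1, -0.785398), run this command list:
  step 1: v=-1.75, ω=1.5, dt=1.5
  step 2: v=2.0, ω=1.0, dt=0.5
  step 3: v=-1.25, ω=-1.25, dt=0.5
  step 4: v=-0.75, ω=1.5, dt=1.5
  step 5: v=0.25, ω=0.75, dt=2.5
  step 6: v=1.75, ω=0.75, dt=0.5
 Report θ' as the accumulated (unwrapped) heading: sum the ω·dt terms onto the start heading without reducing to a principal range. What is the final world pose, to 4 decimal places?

step 1: θ'=1.4646 (R=-1.1667) → pose (-1.9851, 0.2987, 1.4646)
step 2: θ'=1.9646 (R=2.0000) → pose (-2.1269, 1.2781, 1.9646)
step 3: θ'=1.3396 (R=1.0000) → pose (-2.0769, 0.6653, 1.3396)
step 4: θ'=3.5896 (R=-0.5000) → pose (-1.3737, 0.1000, 3.5896)
step 5: θ'=5.4646 (R=0.3333) → pose (-1.4727, -0.4282, 5.4646)
step 6: θ'=5.8396 (R=2.3333) → pose (-0.7703, -0.9414, 5.8396)

(-0.7703, -0.9414, 5.8396)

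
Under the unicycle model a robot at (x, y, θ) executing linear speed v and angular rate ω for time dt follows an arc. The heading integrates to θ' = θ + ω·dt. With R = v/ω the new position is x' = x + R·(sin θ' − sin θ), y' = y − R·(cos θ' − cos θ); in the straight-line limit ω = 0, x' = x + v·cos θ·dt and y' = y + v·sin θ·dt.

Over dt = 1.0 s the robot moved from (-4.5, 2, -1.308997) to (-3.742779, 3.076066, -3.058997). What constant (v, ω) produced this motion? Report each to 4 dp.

v = -1.5000, ω = -1.7500

Δθ = -3.058997 − -1.308997 = -1.750000
ω = Δθ/dt = -1.750000/1.0 = -1.7500
R = −Δy/(cos θ' − cos θ) = 0.8571
v = R·ω = 0.8571·-1.7500 = -1.5000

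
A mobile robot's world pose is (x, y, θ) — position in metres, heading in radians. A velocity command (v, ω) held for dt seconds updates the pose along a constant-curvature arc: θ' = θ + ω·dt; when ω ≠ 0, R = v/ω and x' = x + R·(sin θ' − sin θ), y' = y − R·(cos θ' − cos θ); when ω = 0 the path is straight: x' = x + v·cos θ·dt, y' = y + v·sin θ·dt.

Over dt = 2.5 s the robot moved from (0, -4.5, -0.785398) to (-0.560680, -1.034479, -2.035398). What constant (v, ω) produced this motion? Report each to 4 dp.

Δθ = -2.035398 − -0.785398 = -1.250000
ω = Δθ/dt = -1.250000/2.5 = -0.5000
R = −Δy/(cos θ' − cos θ) = 3.0000
v = R·ω = 3.0000·-0.5000 = -1.5000

v = -1.5000, ω = -0.5000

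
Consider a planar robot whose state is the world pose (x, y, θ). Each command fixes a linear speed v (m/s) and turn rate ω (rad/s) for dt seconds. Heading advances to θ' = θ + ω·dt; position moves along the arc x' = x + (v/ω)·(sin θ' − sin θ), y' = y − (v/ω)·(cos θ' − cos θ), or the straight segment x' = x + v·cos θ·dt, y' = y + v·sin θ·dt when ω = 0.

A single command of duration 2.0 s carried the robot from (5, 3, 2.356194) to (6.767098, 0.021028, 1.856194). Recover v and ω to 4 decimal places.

v = -1.7500, ω = -0.2500

Δθ = 1.856194 − 2.356194 = -0.500000
ω = Δθ/dt = -0.500000/2.0 = -0.2500
R = −Δy/(cos θ' − cos θ) = 7.0000
v = R·ω = 7.0000·-0.2500 = -1.7500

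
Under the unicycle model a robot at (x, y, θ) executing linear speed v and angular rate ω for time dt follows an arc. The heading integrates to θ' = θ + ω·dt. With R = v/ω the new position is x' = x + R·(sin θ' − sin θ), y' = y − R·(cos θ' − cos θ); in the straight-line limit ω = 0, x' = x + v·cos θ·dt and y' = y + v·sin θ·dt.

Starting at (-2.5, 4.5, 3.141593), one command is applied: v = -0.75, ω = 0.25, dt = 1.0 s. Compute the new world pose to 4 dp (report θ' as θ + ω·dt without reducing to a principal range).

(-1.7578, 4.5933, 3.3916)

θ' = 3.1416 + 0.25·1.0 = 3.3916
R = v/ω = -0.75/0.25 = -3.0000
x' = -2.5 + -3.0000·(sin 3.3916 − sin 3.1416) = -1.7578
y' = 4.5 − -3.0000·(cos 3.3916 − cos 3.1416) = 4.5933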